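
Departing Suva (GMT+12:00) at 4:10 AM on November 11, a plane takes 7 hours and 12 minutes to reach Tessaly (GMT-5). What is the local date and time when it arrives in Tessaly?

Tessaly is 17:00 behind Suva.
After 7 hours and 12 minutes it is 11:22 AM in Suva.
Shift by the zone difference: 11:22 AM − 17:00 = 6:22 PM on Nov 10 in Tessaly.

6:22 PM on November 10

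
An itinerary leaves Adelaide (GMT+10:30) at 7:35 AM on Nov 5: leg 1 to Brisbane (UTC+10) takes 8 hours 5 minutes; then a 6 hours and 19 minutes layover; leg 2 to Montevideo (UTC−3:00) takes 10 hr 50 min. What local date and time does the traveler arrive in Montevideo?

7:19 PM on November 5

Convert departure to UTC: 7:35 AM − 10:30 = 9:05 PM UTC on Nov 4.
Add 8 hours and 5 minutes leg 1 → 5:10 AM UTC (Nov 5).
Add 6 hours 19 minutes layover in Brisbane → 11:29 AM UTC.
Add 10 hours and 50 minutes leg 2 → 10:19 PM UTC.
Montevideo is UTC−3:00, so local arrival = 10:19 PM − 3:00 = 7:19 PM on Nov 5.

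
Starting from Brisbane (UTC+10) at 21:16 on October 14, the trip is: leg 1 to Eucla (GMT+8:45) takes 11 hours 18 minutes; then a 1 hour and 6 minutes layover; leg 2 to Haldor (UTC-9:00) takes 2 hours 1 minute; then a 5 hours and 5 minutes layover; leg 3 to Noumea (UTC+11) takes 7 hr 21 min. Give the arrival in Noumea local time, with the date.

Convert departure to UTC: 21:16 − 10:00 = 11:16 UTC on Oct 14.
Add 11 hours and 18 minutes leg 1 → 22:34 UTC.
Add 1 hour 6 minutes layover in Eucla → 23:40 UTC.
Add 2 hours and 1 minute leg 2 → 01:41 UTC (Oct 15).
Add 5 hours 5 minutes layover in Haldor → 06:46 UTC.
Add 7 hours and 21 minutes leg 3 → 14:07 UTC.
Noumea is UTC+11:00, so local arrival = 14:07 + 11:00 = 01:07 on Oct 16.

01:07 on October 16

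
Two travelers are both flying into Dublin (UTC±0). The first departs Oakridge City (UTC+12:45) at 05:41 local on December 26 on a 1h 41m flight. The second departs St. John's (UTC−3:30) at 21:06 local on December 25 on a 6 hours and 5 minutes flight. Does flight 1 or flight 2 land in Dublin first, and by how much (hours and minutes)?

Flight 1 in UTC: 05:41 − 12:45 = 16:56 on Dec 25.
+1 hour and 41 minutes → arrive 18:37 UTC on Dec 25.
Flight 2 in UTC: 21:06 + 3:30 = 00:36 on Dec 26.
+6 hours 5 minutes → arrive 06:41 UTC on Dec 26.
Flight 1 lands earlier by 12 hours 4 minutes.

the first, by 12 hours 4 minutes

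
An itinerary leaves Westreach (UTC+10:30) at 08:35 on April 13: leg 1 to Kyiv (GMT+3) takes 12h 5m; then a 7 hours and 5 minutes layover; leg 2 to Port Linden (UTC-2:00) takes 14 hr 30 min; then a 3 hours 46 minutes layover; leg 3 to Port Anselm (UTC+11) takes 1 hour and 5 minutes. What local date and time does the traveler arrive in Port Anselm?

Convert departure to UTC: 08:35 − 10:30 = 22:05 UTC on Apr 12.
Add 12 hours 5 minutes leg 1 → 10:10 UTC (Apr 13).
Add 7 hours and 5 minutes layover in Kyiv → 17:15 UTC.
Add 14 hours 30 minutes leg 2 → 07:45 UTC (Apr 14).
Add 3 hours and 46 minutes layover in Port Linden → 11:31 UTC.
Add 1 hour 5 minutes leg 3 → 12:36 UTC.
Port Anselm is UTC+11:00, so local arrival = 12:36 + 11:00 = 23:36 on Apr 14.

23:36 on Apr 14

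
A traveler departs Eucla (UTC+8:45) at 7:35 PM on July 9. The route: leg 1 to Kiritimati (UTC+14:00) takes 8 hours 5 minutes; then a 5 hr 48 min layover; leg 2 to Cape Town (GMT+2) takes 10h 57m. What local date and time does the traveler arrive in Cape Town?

Convert departure to UTC: 7:35 PM − 8:45 = 10:50 AM UTC on Jul 9.
Add 8 hours and 5 minutes leg 1 → 6:55 PM UTC.
Add 5 hours and 48 minutes layover in Kiritimati → 12:43 AM UTC (Jul 10).
Add 10 hours 57 minutes leg 2 → 11:40 AM UTC.
Cape Town is UTC+2:00, so local arrival = 11:40 AM + 2:00 = 1:40 PM on Jul 10.

1:40 PM on Jul 10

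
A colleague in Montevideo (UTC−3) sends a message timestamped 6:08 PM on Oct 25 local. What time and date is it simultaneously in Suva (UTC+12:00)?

9:08 AM on October 26

In UTC: 6:08 PM + 3:00 = 9:08 PM on Oct 25.
Suva is UTC+12:00: 9:08 PM + 12:00 = 9:08 AM on Oct 26.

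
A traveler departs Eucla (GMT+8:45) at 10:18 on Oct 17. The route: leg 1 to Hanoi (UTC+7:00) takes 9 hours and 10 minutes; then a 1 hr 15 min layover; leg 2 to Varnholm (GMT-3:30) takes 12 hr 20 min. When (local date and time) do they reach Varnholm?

20:48 on October 17

Convert departure to UTC: 10:18 − 8:45 = 01:33 UTC on Oct 17.
Add 9 hours and 10 minutes leg 1 → 10:43 UTC.
Add 1 hour and 15 minutes layover in Hanoi → 11:58 UTC.
Add 12 hours 20 minutes leg 2 → 00:18 UTC (Oct 18).
Varnholm is UTC−3:30, so local arrival = 00:18 − 3:30 = 20:48 on Oct 17.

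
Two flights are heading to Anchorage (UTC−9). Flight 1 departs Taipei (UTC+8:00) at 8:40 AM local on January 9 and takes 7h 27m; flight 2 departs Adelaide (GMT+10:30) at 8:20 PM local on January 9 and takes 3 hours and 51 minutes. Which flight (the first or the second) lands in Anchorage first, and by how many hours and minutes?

the first, by 5 hours 34 minutes

Flight 1 in UTC: 8:40 AM − 8:00 = 12:40 AM on Jan 9.
+7 hours 27 minutes → arrive 8:07 AM UTC on Jan 9.
Flight 2 in UTC: 8:20 PM − 10:30 = 9:50 AM on Jan 9.
+3 hours 51 minutes → arrive 1:41 PM UTC on Jan 9.
Flight 1 lands earlier by 5 hours 34 minutes.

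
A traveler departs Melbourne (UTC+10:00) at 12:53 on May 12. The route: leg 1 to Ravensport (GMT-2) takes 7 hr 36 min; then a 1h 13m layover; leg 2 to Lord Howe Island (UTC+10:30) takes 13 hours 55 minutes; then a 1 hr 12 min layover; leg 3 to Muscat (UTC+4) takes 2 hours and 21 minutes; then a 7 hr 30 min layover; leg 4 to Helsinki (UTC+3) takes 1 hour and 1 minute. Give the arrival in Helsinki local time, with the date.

16:41 on May 13

Convert departure to UTC: 12:53 − 10:00 = 02:53 UTC on May 12.
Add 7 hours and 36 minutes leg 1 → 10:29 UTC.
Add 1 hour 13 minutes layover in Ravensport → 11:42 UTC.
Add 13 hours 55 minutes leg 2 → 01:37 UTC (May 13).
Add 1 hour 12 minutes layover in Lord Howe Island → 02:49 UTC.
Add 2 hours and 21 minutes leg 3 → 05:10 UTC.
Add 7 hours and 30 minutes layover in Muscat → 12:40 UTC.
Add 1 hour and 1 minute leg 4 → 13:41 UTC.
Helsinki is UTC+3:00, so local arrival = 13:41 + 3:00 = 16:41 on May 13.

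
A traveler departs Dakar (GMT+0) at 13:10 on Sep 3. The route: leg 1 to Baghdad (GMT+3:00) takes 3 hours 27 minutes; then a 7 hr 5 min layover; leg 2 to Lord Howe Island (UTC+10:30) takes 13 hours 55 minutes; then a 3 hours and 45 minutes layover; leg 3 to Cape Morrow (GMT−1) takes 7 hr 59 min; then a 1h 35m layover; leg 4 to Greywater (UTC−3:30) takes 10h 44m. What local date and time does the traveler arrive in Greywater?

10:10 on Sep 5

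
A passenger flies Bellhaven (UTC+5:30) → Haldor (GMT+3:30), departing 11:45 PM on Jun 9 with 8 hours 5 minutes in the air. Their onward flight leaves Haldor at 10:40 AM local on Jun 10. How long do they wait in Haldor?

4 hours 50 minutes

Convert departure to UTC: 11:45 PM − 5:30 = 6:15 PM UTC on Jun 9.
Add 8 hours and 5 minutes flight time → 2:20 AM UTC (Jun 10).
Haldor is UTC+3:30, so local arrival = 2:20 AM + 3:30 = 5:50 AM on Jun 10.
Layover = 10:40 AM − 5:50 AM = 4 hours 50 minutes.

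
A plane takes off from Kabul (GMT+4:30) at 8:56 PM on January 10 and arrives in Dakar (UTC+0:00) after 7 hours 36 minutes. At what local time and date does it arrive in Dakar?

12:02 AM on January 11

Dakar is 4:30 behind Kabul.
After 7 hours 36 minutes it is 4:32 AM (Jan 11) in Kabul.
Shift by the zone difference: 4:32 AM − 4:30 = 12:02 AM on Jan 11 in Dakar.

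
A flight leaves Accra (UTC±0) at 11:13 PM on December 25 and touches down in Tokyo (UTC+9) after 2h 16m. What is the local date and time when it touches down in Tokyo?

Accra is at UTC+0, so departure is already 11:13 PM UTC on Dec 25.
Add 2 hours and 16 minutes travel time → 1:29 AM UTC (Dec 26).
Tokyo is UTC+9:00, so local arrival = 1:29 AM + 9:00 = 10:29 AM on Dec 26.

10:29 AM on December 26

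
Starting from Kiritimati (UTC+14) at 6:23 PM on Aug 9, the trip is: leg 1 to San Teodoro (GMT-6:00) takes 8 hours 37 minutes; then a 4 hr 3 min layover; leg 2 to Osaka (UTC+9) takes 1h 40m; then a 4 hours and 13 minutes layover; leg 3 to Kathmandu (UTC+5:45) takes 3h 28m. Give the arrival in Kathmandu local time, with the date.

Convert departure to UTC: 6:23 PM − 14:00 = 4:23 AM UTC on Aug 9.
Add 8 hours 37 minutes leg 1 → 1:00 PM UTC.
Add 4 hours 3 minutes layover in San Teodoro → 5:03 PM UTC.
Add 1 hour and 40 minutes leg 2 → 6:43 PM UTC.
Add 4 hours 13 minutes layover in Osaka → 10:56 PM UTC.
Add 3 hours 28 minutes leg 3 → 2:24 AM UTC (Aug 10).
Kathmandu is UTC+5:45, so local arrival = 2:24 AM + 5:45 = 8:09 AM on Aug 10.

8:09 AM on Aug 10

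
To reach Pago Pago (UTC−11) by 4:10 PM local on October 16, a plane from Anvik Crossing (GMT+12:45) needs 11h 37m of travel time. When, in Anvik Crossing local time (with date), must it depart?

4:18 AM on October 17

Target arrival in UTC: 4:10 PM + 11:00 = 3:10 AM on Oct 17.
Subtract 11 hours and 37 minutes → departure 3:33 PM UTC on Oct 16.
Anvik Crossing is UTC+12:45: 3:33 PM + 12:45 = 4:18 AM on Oct 17.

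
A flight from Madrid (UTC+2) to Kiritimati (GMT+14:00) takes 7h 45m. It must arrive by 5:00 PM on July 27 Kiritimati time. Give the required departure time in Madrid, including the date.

Target arrival in UTC: 5:00 PM − 14:00 = 3:00 AM on Jul 27.
Subtract 7 hours and 45 minutes → departure 7:15 PM UTC on Jul 26.
Madrid is UTC+2:00: 7:15 PM + 2:00 = 9:15 PM on Jul 26.

9:15 PM on Jul 26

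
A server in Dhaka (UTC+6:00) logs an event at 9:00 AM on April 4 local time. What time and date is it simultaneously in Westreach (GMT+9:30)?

Westreach is 3:30 ahead of Dhaka.
Shift by the zone difference: 9:00 AM + 3:30 = 12:30 PM on Apr 4 in Westreach.

12:30 PM on April 4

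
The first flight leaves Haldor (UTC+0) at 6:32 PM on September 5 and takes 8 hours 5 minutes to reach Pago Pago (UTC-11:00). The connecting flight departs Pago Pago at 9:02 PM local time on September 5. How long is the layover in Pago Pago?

Haldor is at UTC+0, so departure is already 6:32 PM UTC on Sep 5.
Add 8 hours 5 minutes flight time → 2:37 AM UTC (Sep 6).
Pago Pago is UTC−11:00, so local arrival = 2:37 AM − 11:00 = 3:37 PM on Sep 5.
Layover = 9:02 PM − 3:37 PM = 5 hours 25 minutes.

5 hours 25 minutes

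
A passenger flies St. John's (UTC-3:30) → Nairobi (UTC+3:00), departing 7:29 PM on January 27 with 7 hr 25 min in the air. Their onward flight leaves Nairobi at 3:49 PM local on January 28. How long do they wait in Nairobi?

6 hours 25 minutes

Convert departure to UTC: 7:29 PM + 3:30 = 10:59 PM UTC on Jan 27.
Add 7 hours and 25 minutes flight time → 6:24 AM UTC (Jan 28).
Nairobi is UTC+3:00, so local arrival = 6:24 AM + 3:00 = 9:24 AM on Jan 28.
Layover = 3:49 PM − 9:24 AM = 6 hours 25 minutes.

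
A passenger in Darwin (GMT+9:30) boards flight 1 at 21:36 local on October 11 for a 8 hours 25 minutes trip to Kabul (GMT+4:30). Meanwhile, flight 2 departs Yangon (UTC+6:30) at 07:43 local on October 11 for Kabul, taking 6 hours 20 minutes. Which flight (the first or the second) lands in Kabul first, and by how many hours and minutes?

the second, by 12 hours 58 minutes

Flight 1 in UTC: 21:36 − 9:30 = 12:06 on Oct 11.
+8 hours and 25 minutes → arrive 20:31 UTC on Oct 11.
Flight 2 in UTC: 07:43 − 6:30 = 01:13 on Oct 11.
+6 hours and 20 minutes → arrive 07:33 UTC on Oct 11.
Flight 2 lands earlier by 12 hours 58 minutes.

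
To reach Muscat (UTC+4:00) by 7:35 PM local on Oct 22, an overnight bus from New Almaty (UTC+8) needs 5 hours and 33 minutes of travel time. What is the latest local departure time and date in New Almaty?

6:02 PM on October 22

Target arrival in UTC: 7:35 PM − 4:00 = 3:35 PM on Oct 22.
Subtract 5 hours and 33 minutes → departure 10:02 AM UTC on Oct 22.
New Almaty is UTC+8:00: 10:02 AM + 8:00 = 6:02 PM on Oct 22.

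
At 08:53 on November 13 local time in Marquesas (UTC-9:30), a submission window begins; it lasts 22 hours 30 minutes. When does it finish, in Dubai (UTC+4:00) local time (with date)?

20:53 on Nov 14

Dubai is 13:30 ahead of Marquesas.
After 22 hours 30 minutes it is 07:23 (Nov 14) in Marquesas.
Shift by the zone difference: 07:23 + 13:30 = 20:53 on Nov 14 in Dubai.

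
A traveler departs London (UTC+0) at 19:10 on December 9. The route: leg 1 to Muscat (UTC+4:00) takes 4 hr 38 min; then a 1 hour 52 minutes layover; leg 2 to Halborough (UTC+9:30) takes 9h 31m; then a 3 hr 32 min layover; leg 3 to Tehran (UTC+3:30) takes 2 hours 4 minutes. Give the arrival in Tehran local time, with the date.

London is at UTC+0, so departure is already 19:10 UTC on Dec 9.
Add 4 hours 38 minutes leg 1 → 23:48 UTC.
Add 1 hour 52 minutes layover in Muscat → 01:40 UTC (Dec 10).
Add 9 hours 31 minutes leg 2 → 11:11 UTC.
Add 3 hours 32 minutes layover in Halborough → 14:43 UTC.
Add 2 hours and 4 minutes leg 3 → 16:47 UTC.
Tehran is UTC+3:30, so local arrival = 16:47 + 3:30 = 20:17 on Dec 10.

20:17 on December 10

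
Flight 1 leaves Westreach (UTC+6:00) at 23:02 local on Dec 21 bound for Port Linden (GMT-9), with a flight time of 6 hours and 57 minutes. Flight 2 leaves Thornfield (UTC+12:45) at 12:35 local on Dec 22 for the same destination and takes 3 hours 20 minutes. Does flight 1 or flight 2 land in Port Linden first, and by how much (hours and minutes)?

Flight 1 in UTC: 23:02 − 6:00 = 17:02 on Dec 21.
+6 hours 57 minutes → arrive 23:59 UTC on Dec 21.
Flight 2 in UTC: 12:35 − 12:45 = 23:50 on Dec 21.
+3 hours 20 minutes → arrive 03:10 UTC on Dec 22.
Flight 1 lands earlier by 3 hours 11 minutes.

the first, by 3 hours 11 minutes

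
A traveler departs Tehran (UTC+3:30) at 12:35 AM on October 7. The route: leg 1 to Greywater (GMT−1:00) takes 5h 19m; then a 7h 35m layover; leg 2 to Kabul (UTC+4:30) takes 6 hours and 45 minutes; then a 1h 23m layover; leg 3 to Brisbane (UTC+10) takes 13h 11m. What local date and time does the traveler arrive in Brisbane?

Convert departure to UTC: 12:35 AM − 3:30 = 9:05 PM UTC on Oct 6.
Add 5 hours 19 minutes leg 1 → 2:24 AM UTC (Oct 7).
Add 7 hours 35 minutes layover in Greywater → 9:59 AM UTC.
Add 6 hours 45 minutes leg 2 → 4:44 PM UTC.
Add 1 hour 23 minutes layover in Kabul → 6:07 PM UTC.
Add 13 hours and 11 minutes leg 3 → 7:18 AM UTC (Oct 8).
Brisbane is UTC+10:00, so local arrival = 7:18 AM + 10:00 = 5:18 PM on Oct 8.

5:18 PM on October 8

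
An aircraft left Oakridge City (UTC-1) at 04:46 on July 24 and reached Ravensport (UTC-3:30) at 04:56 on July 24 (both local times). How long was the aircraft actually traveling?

2 hours 40 minutes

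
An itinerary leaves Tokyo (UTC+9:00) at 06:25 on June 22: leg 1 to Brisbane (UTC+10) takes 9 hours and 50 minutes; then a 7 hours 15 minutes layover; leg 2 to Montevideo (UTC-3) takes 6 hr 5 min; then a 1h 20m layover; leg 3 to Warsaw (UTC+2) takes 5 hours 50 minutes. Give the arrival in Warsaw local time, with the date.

05:45 on June 23

Convert departure to UTC: 06:25 − 9:00 = 21:25 UTC on Jun 21.
Add 9 hours and 50 minutes leg 1 → 07:15 UTC (Jun 22).
Add 7 hours 15 minutes layover in Brisbane → 14:30 UTC.
Add 6 hours and 5 minutes leg 2 → 20:35 UTC.
Add 1 hour 20 minutes layover in Montevideo → 21:55 UTC.
Add 5 hours and 50 minutes leg 3 → 03:45 UTC (Jun 23).
Warsaw is UTC+2:00, so local arrival = 03:45 + 2:00 = 05:45 on Jun 23.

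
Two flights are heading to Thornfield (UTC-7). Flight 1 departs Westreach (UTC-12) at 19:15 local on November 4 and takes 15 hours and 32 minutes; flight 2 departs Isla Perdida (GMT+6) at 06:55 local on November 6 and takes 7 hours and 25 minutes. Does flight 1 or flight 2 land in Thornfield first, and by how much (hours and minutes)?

Flight 1 in UTC: 19:15 + 12:00 = 07:15 on Nov 5.
+15 hours and 32 minutes → arrive 22:47 UTC on Nov 5.
Flight 2 in UTC: 06:55 − 6:00 = 00:55 on Nov 6.
+7 hours 25 minutes → arrive 08:20 UTC on Nov 6.
Flight 1 lands earlier by 9 hours 33 minutes.

the first, by 9 hours 33 minutes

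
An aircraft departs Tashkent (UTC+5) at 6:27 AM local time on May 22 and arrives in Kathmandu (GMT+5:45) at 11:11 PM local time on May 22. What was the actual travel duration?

Kathmandu is 0:45 ahead of Tashkent.
Clock-face elapsed time (ignoring zones) is 16 hours 44 minutes.
Actual elapsed = 16 hours 44 minutes − 0:45 = 15 hours 59 minutes.

15 hours 59 minutes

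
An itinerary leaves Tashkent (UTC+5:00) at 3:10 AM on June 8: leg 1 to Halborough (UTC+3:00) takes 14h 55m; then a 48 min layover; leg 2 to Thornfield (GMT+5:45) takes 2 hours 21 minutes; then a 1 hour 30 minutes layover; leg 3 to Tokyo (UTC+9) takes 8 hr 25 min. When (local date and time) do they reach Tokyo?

Convert departure to UTC: 3:10 AM − 5:00 = 10:10 PM UTC on Jun 7.
Add 14 hours and 55 minutes leg 1 → 1:05 PM UTC (Jun 8).
Add 48 minutes layover in Halborough → 1:53 PM UTC.
Add 2 hours 21 minutes leg 2 → 4:14 PM UTC.
Add 1 hour and 30 minutes layover in Thornfield → 5:44 PM UTC.
Add 8 hours 25 minutes leg 3 → 2:09 AM UTC (Jun 9).
Tokyo is UTC+9:00, so local arrival = 2:09 AM + 9:00 = 11:09 AM on Jun 9.

11:09 AM on Jun 9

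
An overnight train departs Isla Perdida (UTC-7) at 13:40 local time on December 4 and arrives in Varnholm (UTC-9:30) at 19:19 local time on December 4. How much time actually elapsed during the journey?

Departure in UTC: 13:40 + 7:00 = 20:40 on Dec 4.
Arrival in UTC: 19:19 + 9:30 = 04:49 on Dec 5.
Elapsed = 04:49 − 20:40 (+1 day) = 8 hours 9 minutes.

8 hours 9 minutes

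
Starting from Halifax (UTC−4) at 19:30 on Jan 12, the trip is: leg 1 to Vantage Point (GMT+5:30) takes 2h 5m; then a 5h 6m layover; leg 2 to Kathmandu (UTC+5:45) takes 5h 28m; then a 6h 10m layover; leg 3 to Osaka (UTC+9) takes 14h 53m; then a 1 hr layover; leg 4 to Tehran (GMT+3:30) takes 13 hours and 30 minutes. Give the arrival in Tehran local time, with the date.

Convert departure to UTC: 19:30 + 4:00 = 23:30 UTC on Jan 12.
Add 2 hours 5 minutes leg 1 → 01:35 UTC (Jan 13).
Add 5 hours and 6 minutes layover in Vantage Point → 06:41 UTC.
Add 5 hours and 28 minutes leg 2 → 12:09 UTC.
Add 6 hours and 10 minutes layover in Kathmandu → 18:19 UTC.
Add 14 hours 53 minutes leg 3 → 09:12 UTC (Jan 14).
Add 1 hour layover in Osaka → 10:12 UTC.
Add 13 hours and 30 minutes leg 4 → 23:42 UTC.
Tehran is UTC+3:30, so local arrival = 23:42 + 3:30 = 03:12 on Jan 15.

03:12 on January 15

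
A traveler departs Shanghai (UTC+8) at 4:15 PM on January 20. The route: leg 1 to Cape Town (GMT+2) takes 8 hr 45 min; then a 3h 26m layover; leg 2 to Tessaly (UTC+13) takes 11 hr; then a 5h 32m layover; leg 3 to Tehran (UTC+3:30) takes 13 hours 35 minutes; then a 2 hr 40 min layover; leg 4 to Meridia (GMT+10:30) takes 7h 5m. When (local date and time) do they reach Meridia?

10:48 PM on Jan 22

Convert departure to UTC: 4:15 PM − 8:00 = 8:15 AM UTC on Jan 20.
Add 8 hours and 45 minutes leg 1 → 5:00 PM UTC.
Add 3 hours 26 minutes layover in Cape Town → 8:26 PM UTC.
Add 11 hours leg 2 → 7:26 AM UTC (Jan 21).
Add 5 hours 32 minutes layover in Tessaly → 12:58 PM UTC.
Add 13 hours and 35 minutes leg 3 → 2:33 AM UTC (Jan 22).
Add 2 hours and 40 minutes layover in Tehran → 5:13 AM UTC.
Add 7 hours and 5 minutes leg 4 → 12:18 PM UTC.
Meridia is UTC+10:30, so local arrival = 12:18 PM + 10:30 = 10:48 PM on Jan 22.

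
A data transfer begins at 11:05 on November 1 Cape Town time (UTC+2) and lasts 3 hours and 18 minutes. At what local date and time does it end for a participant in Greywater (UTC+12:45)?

01:08 on Nov 2

Convert start to UTC: 11:05 − 2:00 = 09:05 UTC on Nov 1.
Add 3 hours and 18 minutes duration → 12:23 UTC.
Greywater is UTC+12:45, so local end time = 12:23 + 12:45 = 01:08 on Nov 2.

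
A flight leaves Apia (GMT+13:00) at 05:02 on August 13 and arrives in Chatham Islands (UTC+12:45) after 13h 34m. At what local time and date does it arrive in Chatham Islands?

Chatham Islands is 0:15 behind Apia.
After 13 hours and 34 minutes it is 18:36 in Apia.
Shift by the zone difference: 18:36 − 0:15 = 18:21 on Aug 13 in Chatham Islands.

18:21 on Aug 13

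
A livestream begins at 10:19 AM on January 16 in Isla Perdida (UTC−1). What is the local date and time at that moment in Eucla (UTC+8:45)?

In UTC: 10:19 AM + 1:00 = 11:19 AM on Jan 16.
Eucla is UTC+8:45: 11:19 AM + 8:45 = 8:04 PM on Jan 16.

8:04 PM on Jan 16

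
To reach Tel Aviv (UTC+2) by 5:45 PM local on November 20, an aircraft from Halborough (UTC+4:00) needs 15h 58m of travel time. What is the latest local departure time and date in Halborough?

Target arrival in UTC: 5:45 PM − 2:00 = 3:45 PM on Nov 20.
Subtract 15 hours 58 minutes → departure 11:47 PM UTC on Nov 19.
Halborough is UTC+4:00: 11:47 PM + 4:00 = 3:47 AM on Nov 20.

3:47 AM on Nov 20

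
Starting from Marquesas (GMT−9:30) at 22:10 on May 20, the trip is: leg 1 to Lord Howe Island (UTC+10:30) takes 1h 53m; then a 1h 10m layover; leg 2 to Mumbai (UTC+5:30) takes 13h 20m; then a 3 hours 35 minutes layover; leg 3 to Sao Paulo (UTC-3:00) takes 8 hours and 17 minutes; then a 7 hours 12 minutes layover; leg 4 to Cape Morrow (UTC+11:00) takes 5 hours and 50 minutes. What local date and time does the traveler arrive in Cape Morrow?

Convert departure to UTC: 22:10 + 9:30 = 07:40 UTC on May 21.
Add 1 hour and 53 minutes leg 1 → 09:33 UTC.
Add 1 hour and 10 minutes layover in Lord Howe Island → 10:43 UTC.
Add 13 hours and 20 minutes leg 2 → 00:03 UTC (May 22).
Add 3 hours 35 minutes layover in Mumbai → 03:38 UTC.
Add 8 hours 17 minutes leg 3 → 11:55 UTC.
Add 7 hours 12 minutes layover in Sao Paulo → 19:07 UTC.
Add 5 hours and 50 minutes leg 4 → 00:57 UTC (May 23).
Cape Morrow is UTC+11:00, so local arrival = 00:57 + 11:00 = 11:57 on May 23.

11:57 on May 23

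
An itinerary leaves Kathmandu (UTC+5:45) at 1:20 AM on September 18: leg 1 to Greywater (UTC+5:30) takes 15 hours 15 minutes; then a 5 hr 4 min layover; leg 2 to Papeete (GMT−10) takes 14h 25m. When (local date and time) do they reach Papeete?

Convert departure to UTC: 1:20 AM − 5:45 = 7:35 PM UTC on Sep 17.
Add 15 hours and 15 minutes leg 1 → 10:50 AM UTC (Sep 18).
Add 5 hours 4 minutes layover in Greywater → 3:54 PM UTC.
Add 14 hours 25 minutes leg 2 → 6:19 AM UTC (Sep 19).
Papeete is UTC−10:00, so local arrival = 6:19 AM − 10:00 = 8:19 PM on Sep 18.

8:19 PM on Sep 18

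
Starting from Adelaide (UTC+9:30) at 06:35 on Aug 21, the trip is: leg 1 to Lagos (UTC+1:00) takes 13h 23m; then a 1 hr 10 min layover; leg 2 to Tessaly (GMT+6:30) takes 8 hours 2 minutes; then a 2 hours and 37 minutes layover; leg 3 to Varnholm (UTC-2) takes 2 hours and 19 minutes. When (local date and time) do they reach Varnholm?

22:36 on Aug 21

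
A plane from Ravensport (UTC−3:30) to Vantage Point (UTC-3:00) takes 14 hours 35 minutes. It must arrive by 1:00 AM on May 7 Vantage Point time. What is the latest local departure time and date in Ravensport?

9:55 AM on May 6

Target arrival in UTC: 1:00 AM + 3:00 = 4:00 AM on May 7.
Subtract 14 hours 35 minutes → departure 1:25 PM UTC on May 6.
Ravensport is UTC−3:30: 1:25 PM − 3:30 = 9:55 AM on May 6.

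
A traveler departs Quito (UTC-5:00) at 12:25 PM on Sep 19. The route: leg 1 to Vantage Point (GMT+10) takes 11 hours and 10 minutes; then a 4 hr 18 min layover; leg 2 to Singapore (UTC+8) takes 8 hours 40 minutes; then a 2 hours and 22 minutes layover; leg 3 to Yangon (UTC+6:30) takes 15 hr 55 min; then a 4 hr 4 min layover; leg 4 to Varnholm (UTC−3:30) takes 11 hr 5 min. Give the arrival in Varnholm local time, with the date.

Convert departure to UTC: 12:25 PM + 5:00 = 5:25 PM UTC on Sep 19.
Add 11 hours and 10 minutes leg 1 → 4:35 AM UTC (Sep 20).
Add 4 hours and 18 minutes layover in Vantage Point → 8:53 AM UTC.
Add 8 hours and 40 minutes leg 2 → 5:33 PM UTC.
Add 2 hours 22 minutes layover in Singapore → 7:55 PM UTC.
Add 15 hours and 55 minutes leg 3 → 11:50 AM UTC (Sep 21).
Add 4 hours and 4 minutes layover in Yangon → 3:54 PM UTC.
Add 11 hours and 5 minutes leg 4 → 2:59 AM UTC (Sep 22).
Varnholm is UTC−3:30, so local arrival = 2:59 AM − 3:30 = 11:29 PM on Sep 21.

11:29 PM on September 21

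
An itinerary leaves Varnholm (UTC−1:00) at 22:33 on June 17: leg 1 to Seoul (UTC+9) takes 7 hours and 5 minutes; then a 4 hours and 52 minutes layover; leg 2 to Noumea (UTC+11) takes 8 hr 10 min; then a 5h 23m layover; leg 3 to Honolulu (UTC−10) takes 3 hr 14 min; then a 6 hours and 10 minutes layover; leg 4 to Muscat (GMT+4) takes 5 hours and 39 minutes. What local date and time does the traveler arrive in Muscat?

Convert departure to UTC: 22:33 + 1:00 = 23:33 UTC on Jun 17.
Add 7 hours 5 minutes leg 1 → 06:38 UTC (Jun 18).
Add 4 hours and 52 minutes layover in Seoul → 11:30 UTC.
Add 8 hours and 10 minutes leg 2 → 19:40 UTC.
Add 5 hours 23 minutes layover in Noumea → 01:03 UTC (Jun 19).
Add 3 hours and 14 minutes leg 3 → 04:17 UTC.
Add 6 hours 10 minutes layover in Honolulu → 10:27 UTC.
Add 5 hours and 39 minutes leg 4 → 16:06 UTC.
Muscat is UTC+4:00, so local arrival = 16:06 + 4:00 = 20:06 on Jun 19.

20:06 on June 19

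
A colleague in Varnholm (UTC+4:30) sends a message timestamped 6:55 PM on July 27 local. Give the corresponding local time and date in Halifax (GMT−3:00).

In UTC: 6:55 PM − 4:30 = 2:25 PM on Jul 27.
Halifax is UTC−3:00: 2:25 PM − 3:00 = 11:25 AM on Jul 27.

11:25 AM on Jul 27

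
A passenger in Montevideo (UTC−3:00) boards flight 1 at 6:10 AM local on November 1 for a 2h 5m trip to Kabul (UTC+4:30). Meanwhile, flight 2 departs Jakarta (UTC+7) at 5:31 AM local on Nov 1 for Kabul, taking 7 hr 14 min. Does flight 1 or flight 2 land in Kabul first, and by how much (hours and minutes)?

the second, by 5 hours 30 minutes

Flight 1 in UTC: 6:10 AM + 3:00 = 9:10 AM on Nov 1.
+2 hours 5 minutes → arrive 11:15 AM UTC on Nov 1.
Flight 2 in UTC: 5:31 AM − 7:00 = 10:31 PM on Oct 31.
+7 hours 14 minutes → arrive 5:45 AM UTC on Nov 1.
Flight 2 lands earlier by 5 hours 30 minutes.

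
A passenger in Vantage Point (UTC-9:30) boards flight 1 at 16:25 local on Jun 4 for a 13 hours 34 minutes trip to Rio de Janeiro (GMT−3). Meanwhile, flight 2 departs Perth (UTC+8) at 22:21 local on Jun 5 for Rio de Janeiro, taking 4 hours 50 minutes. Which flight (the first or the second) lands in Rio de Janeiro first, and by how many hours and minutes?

Flight 1 in UTC: 16:25 + 9:30 = 01:55 on Jun 5.
+13 hours 34 minutes → arrive 15:29 UTC on Jun 5.
Flight 2 in UTC: 22:21 − 8:00 = 14:21 on Jun 5.
+4 hours and 50 minutes → arrive 19:11 UTC on Jun 5.
Flight 1 lands earlier by 3 hours 42 minutes.

the first, by 3 hours 42 minutes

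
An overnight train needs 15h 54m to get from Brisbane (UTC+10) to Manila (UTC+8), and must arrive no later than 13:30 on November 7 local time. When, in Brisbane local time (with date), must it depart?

23:36 on November 6

Target arrival in UTC: 13:30 − 8:00 = 05:30 on Nov 7.
Subtract 15 hours 54 minutes → departure 13:36 UTC on Nov 6.
Brisbane is UTC+10:00: 13:36 + 10:00 = 23:36 on Nov 6.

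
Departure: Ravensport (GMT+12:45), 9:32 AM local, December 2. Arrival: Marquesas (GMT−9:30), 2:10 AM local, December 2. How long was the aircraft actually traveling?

Departure in UTC: 9:32 AM − 12:45 = 8:47 PM on Dec 1.
Arrival in UTC: 2:10 AM + 9:30 = 11:40 AM on Dec 2.
Elapsed = 11:40 AM − 8:47 PM (+1 day) = 14 hours 53 minutes.

14 hours 53 minutes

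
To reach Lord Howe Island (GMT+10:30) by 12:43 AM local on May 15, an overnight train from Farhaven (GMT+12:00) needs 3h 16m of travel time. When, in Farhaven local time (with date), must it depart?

10:57 PM on May 14

Target arrival in UTC: 12:43 AM − 10:30 = 2:13 PM on May 14.
Subtract 3 hours 16 minutes → departure 10:57 AM UTC on May 14.
Farhaven is UTC+12:00: 10:57 AM + 12:00 = 10:57 PM on May 14.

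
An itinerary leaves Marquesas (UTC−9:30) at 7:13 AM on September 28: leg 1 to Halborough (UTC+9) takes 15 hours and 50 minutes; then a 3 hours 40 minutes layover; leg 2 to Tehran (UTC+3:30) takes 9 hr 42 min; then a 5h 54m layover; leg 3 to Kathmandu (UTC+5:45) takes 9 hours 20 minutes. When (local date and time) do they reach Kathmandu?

Convert departure to UTC: 7:13 AM + 9:30 = 4:43 PM UTC on Sep 28.
Add 15 hours and 50 minutes leg 1 → 8:33 AM UTC (Sep 29).
Add 3 hours and 40 minutes layover in Halborough → 12:13 PM UTC.
Add 9 hours 42 minutes leg 2 → 9:55 PM UTC.
Add 5 hours and 54 minutes layover in Tehran → 3:49 AM UTC (Sep 30).
Add 9 hours 20 minutes leg 3 → 1:09 PM UTC.
Kathmandu is UTC+5:45, so local arrival = 1:09 PM + 5:45 = 6:54 PM on Sep 30.

6:54 PM on September 30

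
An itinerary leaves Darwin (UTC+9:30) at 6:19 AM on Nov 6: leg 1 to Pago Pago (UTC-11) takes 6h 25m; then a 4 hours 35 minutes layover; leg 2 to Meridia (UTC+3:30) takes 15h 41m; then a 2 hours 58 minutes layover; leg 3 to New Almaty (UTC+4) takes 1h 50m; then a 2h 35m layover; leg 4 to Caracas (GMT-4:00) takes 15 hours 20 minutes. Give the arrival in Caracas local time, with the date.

6:13 PM on November 7

Convert departure to UTC: 6:19 AM − 9:30 = 8:49 PM UTC on Nov 5.
Add 6 hours and 25 minutes leg 1 → 3:14 AM UTC (Nov 6).
Add 4 hours 35 minutes layover in Pago Pago → 7:49 AM UTC.
Add 15 hours 41 minutes leg 2 → 11:30 PM UTC.
Add 2 hours 58 minutes layover in Meridia → 2:28 AM UTC (Nov 7).
Add 1 hour and 50 minutes leg 3 → 4:18 AM UTC.
Add 2 hours 35 minutes layover in New Almaty → 6:53 AM UTC.
Add 15 hours 20 minutes leg 4 → 10:13 PM UTC.
Caracas is UTC−4:00, so local arrival = 10:13 PM − 4:00 = 6:13 PM on Nov 7.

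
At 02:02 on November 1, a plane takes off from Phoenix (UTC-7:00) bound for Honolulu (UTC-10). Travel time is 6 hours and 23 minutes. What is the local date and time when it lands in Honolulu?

Honolulu is 3:00 behind Phoenix.
After 6 hours 23 minutes it is 08:25 in Phoenix.
Shift by the zone difference: 08:25 − 3:00 = 05:25 on Nov 1 in Honolulu.

05:25 on Nov 1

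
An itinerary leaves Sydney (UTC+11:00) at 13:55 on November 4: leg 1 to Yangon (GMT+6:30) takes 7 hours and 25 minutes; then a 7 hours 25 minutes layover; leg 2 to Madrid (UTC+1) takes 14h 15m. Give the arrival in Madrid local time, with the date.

09:00 on Nov 5

Convert departure to UTC: 13:55 − 11:00 = 02:55 UTC on Nov 4.
Add 7 hours 25 minutes leg 1 → 10:20 UTC.
Add 7 hours and 25 minutes layover in Yangon → 17:45 UTC.
Add 14 hours and 15 minutes leg 2 → 08:00 UTC (Nov 5).
Madrid is UTC+1:00, so local arrival = 08:00 + 1:00 = 09:00 on Nov 5.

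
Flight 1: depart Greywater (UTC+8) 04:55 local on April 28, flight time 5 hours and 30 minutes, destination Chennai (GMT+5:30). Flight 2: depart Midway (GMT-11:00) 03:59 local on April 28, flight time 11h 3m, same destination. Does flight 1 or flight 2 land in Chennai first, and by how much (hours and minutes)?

the first, by 23 hours 37 minutes

Flight 1 in UTC: 04:55 − 8:00 = 20:55 on Apr 27.
+5 hours and 30 minutes → arrive 02:25 UTC on Apr 28.
Flight 2 in UTC: 03:59 + 11:00 = 14:59 on Apr 28.
+11 hours and 3 minutes → arrive 02:02 UTC on Apr 29.
Flight 1 lands earlier by 23 hours 37 minutes.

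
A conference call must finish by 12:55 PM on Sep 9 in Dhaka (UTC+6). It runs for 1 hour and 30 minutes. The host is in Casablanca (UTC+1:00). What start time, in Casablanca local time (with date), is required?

Target end time in UTC: 12:55 PM − 6:00 = 6:55 AM on Sep 9.
Subtract 1 hour and 30 minutes → start 5:25 AM UTC on Sep 9.
Casablanca is UTC+1:00: 5:25 AM + 1:00 = 6:25 AM on Sep 9.

6:25 AM on Sep 9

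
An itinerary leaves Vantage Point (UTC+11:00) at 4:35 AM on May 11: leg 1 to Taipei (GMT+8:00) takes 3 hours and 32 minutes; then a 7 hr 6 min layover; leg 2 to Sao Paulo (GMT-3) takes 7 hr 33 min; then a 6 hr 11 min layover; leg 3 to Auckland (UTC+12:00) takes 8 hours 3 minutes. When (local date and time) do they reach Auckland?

Convert departure to UTC: 4:35 AM − 11:00 = 5:35 PM UTC on May 10.
Add 3 hours 32 minutes leg 1 → 9:07 PM UTC.
Add 7 hours and 6 minutes layover in Taipei → 4:13 AM UTC (May 11).
Add 7 hours 33 minutes leg 2 → 11:46 AM UTC.
Add 6 hours 11 minutes layover in Sao Paulo → 5:57 PM UTC.
Add 8 hours 3 minutes leg 3 → 2:00 AM UTC (May 12).
Auckland is UTC+12:00, so local arrival = 2:00 AM + 12:00 = 2:00 PM on May 12.

2:00 PM on May 12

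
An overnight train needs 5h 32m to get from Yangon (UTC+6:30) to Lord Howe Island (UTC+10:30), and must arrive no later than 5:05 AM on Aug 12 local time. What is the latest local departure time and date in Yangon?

Target arrival in UTC: 5:05 AM − 10:30 = 6:35 PM on Aug 11.
Subtract 5 hours and 32 minutes → departure 1:03 PM UTC on Aug 11.
Yangon is UTC+6:30: 1:03 PM + 6:30 = 7:33 PM on Aug 11.

7:33 PM on August 11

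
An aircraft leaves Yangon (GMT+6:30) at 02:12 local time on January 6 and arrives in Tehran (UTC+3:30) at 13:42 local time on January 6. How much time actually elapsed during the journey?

Tehran is 3:00 behind Yangon.
Clock-face elapsed time (ignoring zones) is 11 hours 30 minutes.
Actual elapsed = 11 hours 30 minutes + 3:00 = 14 hours 30 minutes.

14 hours 30 minutes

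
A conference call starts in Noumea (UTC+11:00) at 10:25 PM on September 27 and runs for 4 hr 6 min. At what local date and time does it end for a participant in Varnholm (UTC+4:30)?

8:01 PM on September 27

Convert start to UTC: 10:25 PM − 11:00 = 11:25 AM UTC on Sep 27.
Add 4 hours 6 minutes duration → 3:31 PM UTC.
Varnholm is UTC+4:30, so local end time = 3:31 PM + 4:30 = 8:01 PM on Sep 27.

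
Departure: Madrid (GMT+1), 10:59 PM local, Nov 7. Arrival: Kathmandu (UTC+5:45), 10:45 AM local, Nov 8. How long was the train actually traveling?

Departure in UTC: 10:59 PM − 1:00 = 9:59 PM on Nov 7.
Arrival in UTC: 10:45 AM − 5:45 = 5:00 AM on Nov 8.
Elapsed = 5:00 AM − 9:59 PM (+1 day) = 7 hours 1 minute.

7 hours 1 minute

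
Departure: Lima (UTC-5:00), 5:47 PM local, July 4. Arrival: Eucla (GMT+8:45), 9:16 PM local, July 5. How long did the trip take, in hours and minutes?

Departure in UTC: 5:47 PM + 5:00 = 10:47 PM on Jul 4.
Arrival in UTC: 9:16 PM − 8:45 = 12:31 PM on Jul 5.
Elapsed = 12:31 PM − 10:47 PM (+1 day) = 13 hours 44 minutes.

13 hours 44 minutes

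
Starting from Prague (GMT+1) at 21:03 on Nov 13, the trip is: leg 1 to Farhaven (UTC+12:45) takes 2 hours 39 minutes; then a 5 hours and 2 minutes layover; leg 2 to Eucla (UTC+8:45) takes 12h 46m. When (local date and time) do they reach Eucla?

Convert departure to UTC: 21:03 − 1:00 = 20:03 UTC on Nov 13.
Add 2 hours 39 minutes leg 1 → 22:42 UTC.
Add 5 hours 2 minutes layover in Farhaven → 03:44 UTC (Nov 14).
Add 12 hours 46 minutes leg 2 → 16:30 UTC.
Eucla is UTC+8:45, so local arrival = 16:30 + 8:45 = 01:15 on Nov 15.

01:15 on November 15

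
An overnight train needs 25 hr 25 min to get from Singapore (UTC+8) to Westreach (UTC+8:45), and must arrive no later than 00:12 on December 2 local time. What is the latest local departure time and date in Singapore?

22:02 on November 30

Target arrival in UTC: 00:12 − 8:45 = 15:27 on Dec 1.
Subtract 25 hours and 25 minutes → departure 14:02 UTC on Nov 30.
Singapore is UTC+8:00: 14:02 + 8:00 = 22:02 on Nov 30.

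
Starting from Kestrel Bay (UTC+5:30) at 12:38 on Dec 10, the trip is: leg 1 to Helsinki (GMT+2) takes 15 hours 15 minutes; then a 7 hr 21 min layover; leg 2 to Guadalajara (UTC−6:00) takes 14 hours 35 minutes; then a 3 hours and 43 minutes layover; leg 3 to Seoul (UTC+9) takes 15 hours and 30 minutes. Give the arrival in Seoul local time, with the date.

Convert departure to UTC: 12:38 − 5:30 = 07:08 UTC on Dec 10.
Add 15 hours 15 minutes leg 1 → 22:23 UTC.
Add 7 hours 21 minutes layover in Helsinki → 05:44 UTC (Dec 11).
Add 14 hours and 35 minutes leg 2 → 20:19 UTC.
Add 3 hours 43 minutes layover in Guadalajara → 00:02 UTC (Dec 12).
Add 15 hours and 30 minutes leg 3 → 15:32 UTC.
Seoul is UTC+9:00, so local arrival = 15:32 + 9:00 = 00:32 on Dec 13.

00:32 on December 13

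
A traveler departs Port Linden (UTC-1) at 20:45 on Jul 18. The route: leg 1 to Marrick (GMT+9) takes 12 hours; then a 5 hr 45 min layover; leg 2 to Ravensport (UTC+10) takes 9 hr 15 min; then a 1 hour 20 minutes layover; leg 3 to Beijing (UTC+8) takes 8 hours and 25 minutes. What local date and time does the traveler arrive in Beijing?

Convert departure to UTC: 20:45 + 1:00 = 21:45 UTC on Jul 18.
Add 12 hours leg 1 → 09:45 UTC (Jul 19).
Add 5 hours 45 minutes layover in Marrick → 15:30 UTC.
Add 9 hours and 15 minutes leg 2 → 00:45 UTC (Jul 20).
Add 1 hour and 20 minutes layover in Ravensport → 02:05 UTC.
Add 8 hours 25 minutes leg 3 → 10:30 UTC.
Beijing is UTC+8:00, so local arrival = 10:30 + 8:00 = 18:30 on Jul 20.

18:30 on Jul 20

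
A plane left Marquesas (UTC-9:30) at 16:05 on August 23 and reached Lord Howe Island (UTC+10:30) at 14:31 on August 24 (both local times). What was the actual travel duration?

2 hours 26 minutes

Lord Howe Island is 20:00 ahead of Marquesas.
Clock-face elapsed time (ignoring zones) is 22 hours 26 minutes.
Actual elapsed = 22 hours 26 minutes − 20:00 = 2 hours 26 minutes.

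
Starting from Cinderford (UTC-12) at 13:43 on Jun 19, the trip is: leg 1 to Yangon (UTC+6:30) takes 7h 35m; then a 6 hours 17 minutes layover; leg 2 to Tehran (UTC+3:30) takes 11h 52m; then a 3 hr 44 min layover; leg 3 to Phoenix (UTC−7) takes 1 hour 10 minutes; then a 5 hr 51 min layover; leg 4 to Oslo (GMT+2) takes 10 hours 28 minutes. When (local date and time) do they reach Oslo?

02:40 on June 22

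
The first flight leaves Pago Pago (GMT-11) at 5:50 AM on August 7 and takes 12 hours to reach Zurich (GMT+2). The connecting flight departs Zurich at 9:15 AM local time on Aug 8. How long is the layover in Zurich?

2 hours 25 minutes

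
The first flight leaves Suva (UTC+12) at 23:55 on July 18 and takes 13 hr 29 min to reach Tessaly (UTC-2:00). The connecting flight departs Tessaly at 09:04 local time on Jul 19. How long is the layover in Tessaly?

9 hours 40 minutes

Convert departure to UTC: 23:55 − 12:00 = 11:55 UTC on Jul 18.
Add 13 hours 29 minutes flight time → 01:24 UTC (Jul 19).
Tessaly is UTC−2:00, so local arrival = 01:24 − 2:00 = 23:24 on Jul 18.
Layover = 09:04 − 23:24 (+1 day) = 9 hours 40 minutes.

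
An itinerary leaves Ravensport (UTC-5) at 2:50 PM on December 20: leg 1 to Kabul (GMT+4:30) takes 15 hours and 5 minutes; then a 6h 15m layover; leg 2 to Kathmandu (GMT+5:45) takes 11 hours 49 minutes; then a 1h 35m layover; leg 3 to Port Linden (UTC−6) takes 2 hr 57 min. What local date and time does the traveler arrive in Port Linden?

3:31 AM on Dec 22

Convert departure to UTC: 2:50 PM + 5:00 = 7:50 PM UTC on Dec 20.
Add 15 hours and 5 minutes leg 1 → 10:55 AM UTC (Dec 21).
Add 6 hours and 15 minutes layover in Kabul → 5:10 PM UTC.
Add 11 hours and 49 minutes leg 2 → 4:59 AM UTC (Dec 22).
Add 1 hour 35 minutes layover in Kathmandu → 6:34 AM UTC.
Add 2 hours and 57 minutes leg 3 → 9:31 AM UTC.
Port Linden is UTC−6:00, so local arrival = 9:31 AM − 6:00 = 3:31 AM on Dec 22.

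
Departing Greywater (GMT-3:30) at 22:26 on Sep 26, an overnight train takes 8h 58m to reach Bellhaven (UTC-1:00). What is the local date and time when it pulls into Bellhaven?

Convert departure to UTC: 22:26 + 3:30 = 01:56 UTC on Sep 27.
Add 8 hours and 58 minutes travel time → 10:54 UTC.
Bellhaven is UTC−1:00, so local arrival = 10:54 − 1:00 = 09:54 on Sep 27.

09:54 on Sep 27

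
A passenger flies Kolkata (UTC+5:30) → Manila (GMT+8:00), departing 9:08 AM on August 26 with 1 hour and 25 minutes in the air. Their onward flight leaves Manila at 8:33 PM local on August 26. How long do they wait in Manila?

Convert departure to UTC: 9:08 AM − 5:30 = 3:38 AM UTC on Aug 26.
Add 1 hour 25 minutes flight time → 5:03 AM UTC.
Manila is UTC+8:00, so local arrival = 5:03 AM + 8:00 = 1:03 PM on Aug 26.
Layover = 8:33 PM − 1:03 PM = 7 hours 30 minutes.

7 hours 30 minutes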